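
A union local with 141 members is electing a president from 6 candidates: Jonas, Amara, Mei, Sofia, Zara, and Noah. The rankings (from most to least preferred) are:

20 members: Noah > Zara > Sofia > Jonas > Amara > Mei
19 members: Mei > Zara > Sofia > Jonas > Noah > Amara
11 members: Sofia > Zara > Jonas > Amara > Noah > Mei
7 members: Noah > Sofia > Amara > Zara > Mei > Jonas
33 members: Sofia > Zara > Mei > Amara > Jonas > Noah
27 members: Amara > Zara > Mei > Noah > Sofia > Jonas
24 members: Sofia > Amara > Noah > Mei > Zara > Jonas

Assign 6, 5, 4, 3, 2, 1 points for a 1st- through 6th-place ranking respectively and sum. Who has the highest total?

Sofia

Jonas: 20·3 + 19·3 + 11·4 + 7·1 + 33·2 + 27·1 + 24·1 = 285
Amara: 20·2 + 19·1 + 11·3 + 7·4 + 33·3 + 27·6 + 24·5 = 501
Mei: 20·1 + 19·6 + 11·1 + 7·2 + 33·4 + 27·4 + 24·3 = 471
Sofia: 20·4 + 19·4 + 11·6 + 7·5 + 33·6 + 27·2 + 24·6 = 653
Zara: 20·5 + 19·5 + 11·5 + 7·3 + 33·5 + 27·5 + 24·2 = 619
Noah: 20·6 + 19·2 + 11·2 + 7·6 + 33·1 + 27·3 + 24·4 = 432
Sofia has the highest Borda score (653).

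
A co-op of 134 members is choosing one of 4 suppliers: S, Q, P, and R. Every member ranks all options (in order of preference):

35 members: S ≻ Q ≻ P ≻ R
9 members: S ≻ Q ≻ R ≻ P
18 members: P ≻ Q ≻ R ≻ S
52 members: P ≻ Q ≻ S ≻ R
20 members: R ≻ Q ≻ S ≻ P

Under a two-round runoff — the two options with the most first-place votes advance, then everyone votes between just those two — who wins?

P

Round 1 first-place votes: S 44, Q 0, P 70, R 20.
P and S advance.
Runoff: P is preferred to S by 70 voters; S by 64.
P wins the runoff.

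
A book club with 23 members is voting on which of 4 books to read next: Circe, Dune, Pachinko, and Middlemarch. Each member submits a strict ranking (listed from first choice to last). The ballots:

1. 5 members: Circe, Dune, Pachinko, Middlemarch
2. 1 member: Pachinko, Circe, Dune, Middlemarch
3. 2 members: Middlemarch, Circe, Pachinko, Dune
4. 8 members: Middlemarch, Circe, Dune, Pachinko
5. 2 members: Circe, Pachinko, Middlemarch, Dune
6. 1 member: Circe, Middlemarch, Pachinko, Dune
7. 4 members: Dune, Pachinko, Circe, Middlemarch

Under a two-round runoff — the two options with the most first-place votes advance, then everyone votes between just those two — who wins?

Circe

Round 1 first-place votes: Circe 8, Dune 4, Pachinko 1, Middlemarch 10.
Middlemarch and Circe advance.
Runoff: Middlemarch is preferred to Circe by 10 voters; Circe by 13.
Circe wins the runoff.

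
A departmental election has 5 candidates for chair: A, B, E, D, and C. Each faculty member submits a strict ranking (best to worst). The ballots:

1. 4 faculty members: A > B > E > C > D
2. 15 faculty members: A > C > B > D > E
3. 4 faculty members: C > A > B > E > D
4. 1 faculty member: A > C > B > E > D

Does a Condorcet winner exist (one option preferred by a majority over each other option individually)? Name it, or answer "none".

A vs B: 24–0 for A.
A vs E: 24–0 for A.
A vs D: 24–0 for A.
A vs C: 20–4 for A.
A beats every other option head-to-head.

A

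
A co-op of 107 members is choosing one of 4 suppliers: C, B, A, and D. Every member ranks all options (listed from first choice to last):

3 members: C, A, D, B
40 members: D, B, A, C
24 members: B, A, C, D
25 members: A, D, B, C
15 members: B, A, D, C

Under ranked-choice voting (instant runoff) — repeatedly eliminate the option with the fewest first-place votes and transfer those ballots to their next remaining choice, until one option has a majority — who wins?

Round 1: C 3, B 39, A 25, D 40. Eliminate C.
Round 2: B 39, A 28, D 40. Eliminate A.
Round 3: B 39, D 68. D has a majority.

D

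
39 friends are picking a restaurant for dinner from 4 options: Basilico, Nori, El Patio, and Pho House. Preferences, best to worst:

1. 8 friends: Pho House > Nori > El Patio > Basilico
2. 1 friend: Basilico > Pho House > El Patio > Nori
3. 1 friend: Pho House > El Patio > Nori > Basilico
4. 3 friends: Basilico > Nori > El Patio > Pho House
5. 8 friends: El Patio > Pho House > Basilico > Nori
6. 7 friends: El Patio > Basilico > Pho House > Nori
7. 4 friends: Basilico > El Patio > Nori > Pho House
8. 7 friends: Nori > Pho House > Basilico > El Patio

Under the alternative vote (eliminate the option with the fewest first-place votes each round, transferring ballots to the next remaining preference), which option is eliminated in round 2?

Round 1: Basilico 8, Nori 7, El Patio 15, Pho House 9. Eliminate Nori.
Round 2: Basilico 8, El Patio 15, Pho House 16. Eliminate Basilico.

Basilico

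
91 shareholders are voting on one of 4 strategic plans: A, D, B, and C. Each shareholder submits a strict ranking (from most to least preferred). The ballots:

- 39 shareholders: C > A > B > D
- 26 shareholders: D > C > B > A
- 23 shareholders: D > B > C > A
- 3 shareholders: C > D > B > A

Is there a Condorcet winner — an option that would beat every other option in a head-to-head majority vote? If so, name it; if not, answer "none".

D

D vs A: 52–39 for D.
D vs B: 52–39 for D.
D vs C: 49–42 for D.
D beats every other option head-to-head.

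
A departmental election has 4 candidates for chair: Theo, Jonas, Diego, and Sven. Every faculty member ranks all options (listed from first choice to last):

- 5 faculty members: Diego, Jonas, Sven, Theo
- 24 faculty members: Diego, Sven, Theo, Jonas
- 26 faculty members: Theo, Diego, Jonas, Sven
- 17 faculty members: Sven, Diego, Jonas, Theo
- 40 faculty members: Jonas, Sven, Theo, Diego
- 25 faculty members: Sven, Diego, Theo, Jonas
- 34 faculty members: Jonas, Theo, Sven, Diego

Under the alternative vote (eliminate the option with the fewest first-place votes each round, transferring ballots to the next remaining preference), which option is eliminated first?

Theo

Round 1: Theo 26, Jonas 74, Diego 29, Sven 42. Eliminate Theo.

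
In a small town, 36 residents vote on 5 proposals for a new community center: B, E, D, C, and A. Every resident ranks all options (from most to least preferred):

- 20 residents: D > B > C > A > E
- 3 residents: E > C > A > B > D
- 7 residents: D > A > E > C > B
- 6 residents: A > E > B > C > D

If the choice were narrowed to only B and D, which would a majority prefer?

D

Voters preferring B to D: 9; preferring D to B: 27.
D wins the head-to-head.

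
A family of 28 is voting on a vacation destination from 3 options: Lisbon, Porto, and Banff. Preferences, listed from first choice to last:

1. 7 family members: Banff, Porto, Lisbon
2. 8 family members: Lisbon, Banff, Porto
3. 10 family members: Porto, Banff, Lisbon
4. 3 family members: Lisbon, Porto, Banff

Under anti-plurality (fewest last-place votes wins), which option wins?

Last-place votes: Lisbon 17, Porto 8, Banff 3.
Banff is ranked last by the fewest voters, so Banff wins.

Banff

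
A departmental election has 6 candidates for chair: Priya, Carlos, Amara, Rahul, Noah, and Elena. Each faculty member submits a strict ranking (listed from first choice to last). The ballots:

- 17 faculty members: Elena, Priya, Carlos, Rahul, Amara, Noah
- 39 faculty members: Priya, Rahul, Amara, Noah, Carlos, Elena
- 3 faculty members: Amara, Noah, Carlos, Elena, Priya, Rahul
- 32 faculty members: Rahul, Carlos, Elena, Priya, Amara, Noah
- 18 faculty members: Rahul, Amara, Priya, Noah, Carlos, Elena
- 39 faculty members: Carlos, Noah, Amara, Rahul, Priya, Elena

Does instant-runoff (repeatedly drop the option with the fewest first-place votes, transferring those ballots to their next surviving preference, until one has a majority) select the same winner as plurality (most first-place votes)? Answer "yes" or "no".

yes

Instant-runoff — R1 Priya 39, Carlos 39, Amara 3, Rahul 50, Noah 0, Elena 17 (Noah out); R2 Priya 39, Carlos 39, Amara 3, Rahul 50, Elena 17 (Amara out); R3 Priya 39, Carlos 42, Rahul 50, Elena 17 (Elena out); R4 Priya 56, Carlos 42, Rahul 50 (Carlos out); R5 Priya 59, Rahul 89 (Rahul winner). Winner: Rahul.
Plurality — first-place votes: Priya 39, Carlos 39, Amara 3, Rahul 50, Noah 0, Elena 17. Winner: Rahul.
The two methods agree.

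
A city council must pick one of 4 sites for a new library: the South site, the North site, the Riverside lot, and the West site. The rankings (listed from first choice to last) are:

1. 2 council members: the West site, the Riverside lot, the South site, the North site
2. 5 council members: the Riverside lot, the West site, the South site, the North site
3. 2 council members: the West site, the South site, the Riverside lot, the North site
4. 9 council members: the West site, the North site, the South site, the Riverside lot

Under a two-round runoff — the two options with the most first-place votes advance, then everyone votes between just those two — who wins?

Round 1 first-place votes: the South site 0, the North site 0, the Riverside lot 5, the West site 13.
the West site and the Riverside lot advance.
Runoff: the West site is preferred to the Riverside lot by 13 voters; the Riverside lot by 5.
the West site wins the runoff.

the West site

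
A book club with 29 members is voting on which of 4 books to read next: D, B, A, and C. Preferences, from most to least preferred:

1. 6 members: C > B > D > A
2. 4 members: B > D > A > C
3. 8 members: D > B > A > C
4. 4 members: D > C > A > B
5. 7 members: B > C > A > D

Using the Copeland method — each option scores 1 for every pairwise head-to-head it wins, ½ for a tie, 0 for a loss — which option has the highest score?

B

D: beats A and C; loses to B → score 2.
B: beats D, A, and C → score 3.
A: loses to D, B, and C → score 0.
C: beats A; loses to D and B → score 1.
B has the best pairwise record.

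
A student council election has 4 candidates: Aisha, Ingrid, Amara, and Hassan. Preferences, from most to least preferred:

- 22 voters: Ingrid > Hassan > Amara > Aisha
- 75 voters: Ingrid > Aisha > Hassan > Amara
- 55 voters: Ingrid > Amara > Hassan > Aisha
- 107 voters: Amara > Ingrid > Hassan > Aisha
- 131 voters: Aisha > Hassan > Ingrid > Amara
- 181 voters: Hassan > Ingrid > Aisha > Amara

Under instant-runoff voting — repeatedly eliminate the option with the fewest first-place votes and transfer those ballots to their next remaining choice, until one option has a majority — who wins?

Hassan

Round 1: Aisha 131, Ingrid 152, Amara 107, Hassan 181. Eliminate Amara.
Round 2: Aisha 131, Ingrid 259, Hassan 181. Eliminate Aisha.
Round 3: Ingrid 259, Hassan 312. Hassan has a majority.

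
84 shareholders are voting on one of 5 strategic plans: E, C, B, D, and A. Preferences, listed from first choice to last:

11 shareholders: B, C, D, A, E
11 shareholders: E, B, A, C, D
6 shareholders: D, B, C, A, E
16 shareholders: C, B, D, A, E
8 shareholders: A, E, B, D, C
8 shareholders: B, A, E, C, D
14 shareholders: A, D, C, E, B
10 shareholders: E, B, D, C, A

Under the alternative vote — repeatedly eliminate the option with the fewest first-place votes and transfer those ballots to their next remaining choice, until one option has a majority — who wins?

B

Round 1: E 21, C 16, B 19, D 6, A 22. Eliminate D.
Round 2: E 21, C 16, B 25, A 22. Eliminate C.
Round 3: E 21, B 41, A 22. Eliminate E.
Round 4: B 62, A 22. B has a majority.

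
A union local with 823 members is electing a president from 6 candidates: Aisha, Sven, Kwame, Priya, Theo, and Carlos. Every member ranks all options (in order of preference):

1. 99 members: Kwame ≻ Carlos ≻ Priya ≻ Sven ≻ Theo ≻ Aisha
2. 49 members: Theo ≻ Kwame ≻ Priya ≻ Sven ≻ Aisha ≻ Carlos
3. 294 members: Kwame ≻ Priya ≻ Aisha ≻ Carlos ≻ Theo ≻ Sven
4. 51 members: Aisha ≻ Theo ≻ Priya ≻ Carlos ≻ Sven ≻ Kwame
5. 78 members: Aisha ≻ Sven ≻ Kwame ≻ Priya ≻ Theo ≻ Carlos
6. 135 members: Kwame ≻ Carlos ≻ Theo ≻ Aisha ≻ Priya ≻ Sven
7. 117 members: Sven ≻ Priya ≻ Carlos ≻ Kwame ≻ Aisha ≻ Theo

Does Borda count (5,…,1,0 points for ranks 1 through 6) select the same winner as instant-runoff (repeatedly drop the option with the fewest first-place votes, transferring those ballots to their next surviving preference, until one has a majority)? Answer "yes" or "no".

yes

Borda — scores: Aisha 1963, Sven 1244, Kwame 3304, Priya 2532, Theo 1325, Carlos 1977. Winner: Kwame.
Instant-runoff — R1 Aisha 129, Sven 117, Kwame 528, Priya 0, Theo 49, Carlos 0 (Kwame winner). Winner: Kwame.
The two methods agree.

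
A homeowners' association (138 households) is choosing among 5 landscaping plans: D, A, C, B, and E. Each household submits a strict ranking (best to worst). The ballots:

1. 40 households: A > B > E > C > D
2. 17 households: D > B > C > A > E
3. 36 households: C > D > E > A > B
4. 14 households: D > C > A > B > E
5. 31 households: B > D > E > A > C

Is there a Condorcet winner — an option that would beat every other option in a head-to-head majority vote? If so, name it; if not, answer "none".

none

Checking pairwise contests:
C beats D 76–62.
D beats A 98–40.
A beats C 71–67.
A beats B 90–48.
D beats E 98–40.
Every option loses at least one head-to-head, so there is no Condorcet winner.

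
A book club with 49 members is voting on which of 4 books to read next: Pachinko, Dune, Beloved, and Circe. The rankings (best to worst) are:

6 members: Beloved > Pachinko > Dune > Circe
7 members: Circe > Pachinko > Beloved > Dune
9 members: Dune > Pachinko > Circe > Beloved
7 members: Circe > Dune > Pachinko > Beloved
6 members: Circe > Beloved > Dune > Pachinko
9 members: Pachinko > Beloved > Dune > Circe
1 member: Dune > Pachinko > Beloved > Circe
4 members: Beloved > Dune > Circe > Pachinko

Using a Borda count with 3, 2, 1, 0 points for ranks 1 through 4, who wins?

Pachinko

Pachinko: 6·2 + 7·2 + 9·2 + 7·1 + 6·0 + 9·3 + 1·2 + 4·0 = 80
Dune: 6·1 + 7·0 + 9·3 + 7·2 + 6·1 + 9·1 + 1·3 + 4·2 = 73
Beloved: 6·3 + 7·1 + 9·0 + 7·0 + 6·2 + 9·2 + 1·1 + 4·3 = 68
Circe: 6·0 + 7·3 + 9·1 + 7·3 + 6·3 + 9·0 + 1·0 + 4·1 = 73
Pachinko has the highest Borda score (80).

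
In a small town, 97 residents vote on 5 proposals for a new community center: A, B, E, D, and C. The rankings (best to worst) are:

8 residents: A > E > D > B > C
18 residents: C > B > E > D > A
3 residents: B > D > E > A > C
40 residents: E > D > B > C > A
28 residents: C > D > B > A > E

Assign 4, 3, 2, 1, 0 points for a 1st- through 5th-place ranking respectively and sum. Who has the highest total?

A: 8·4 + 18·0 + 3·1 + 40·0 + 28·1 = 63
B: 8·1 + 18·3 + 3·4 + 40·2 + 28·2 = 210
E: 8·3 + 18·2 + 3·2 + 40·4 + 28·0 = 226
D: 8·2 + 18·1 + 3·3 + 40·3 + 28·3 = 247
C: 8·0 + 18·4 + 3·0 + 40·1 + 28·4 = 224
D has the highest Borda score (247).

D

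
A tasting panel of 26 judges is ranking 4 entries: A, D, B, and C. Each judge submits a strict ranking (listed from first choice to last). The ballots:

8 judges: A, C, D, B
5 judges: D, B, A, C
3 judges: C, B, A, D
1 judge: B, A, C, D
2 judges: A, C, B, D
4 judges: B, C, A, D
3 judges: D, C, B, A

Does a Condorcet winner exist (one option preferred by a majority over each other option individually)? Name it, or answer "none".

none

Checking pairwise contests:
B beats A 16–10.
A beats D 18–8.
D beats B 16–10.
A beats C 16–10.
Every option loses at least one head-to-head, so there is no Condorcet winner.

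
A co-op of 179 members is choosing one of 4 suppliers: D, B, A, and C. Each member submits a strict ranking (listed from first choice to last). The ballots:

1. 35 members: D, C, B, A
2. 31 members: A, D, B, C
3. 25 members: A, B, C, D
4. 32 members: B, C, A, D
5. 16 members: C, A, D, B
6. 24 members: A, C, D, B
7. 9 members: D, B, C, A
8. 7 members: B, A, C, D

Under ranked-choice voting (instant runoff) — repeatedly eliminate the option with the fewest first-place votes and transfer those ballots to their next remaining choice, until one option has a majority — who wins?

A

Round 1: D 44, B 39, A 80, C 16. Eliminate C.
Round 2: D 44, B 39, A 96. A has a majority.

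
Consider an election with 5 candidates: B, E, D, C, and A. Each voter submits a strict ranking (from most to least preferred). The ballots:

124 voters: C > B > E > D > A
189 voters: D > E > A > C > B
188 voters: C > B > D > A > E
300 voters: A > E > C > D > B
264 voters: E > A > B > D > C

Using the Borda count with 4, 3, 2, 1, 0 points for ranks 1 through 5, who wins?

B: 124·3 + 189·0 + 188·3 + 300·0 + 264·2 = 1464
E: 124·2 + 189·3 + 188·0 + 300·3 + 264·4 = 2771
D: 124·1 + 189·4 + 188·2 + 300·1 + 264·1 = 1820
C: 124·4 + 189·1 + 188·4 + 300·2 + 264·0 = 2037
A: 124·0 + 189·2 + 188·1 + 300·4 + 264·3 = 2558
E has the highest Borda score (2771).

E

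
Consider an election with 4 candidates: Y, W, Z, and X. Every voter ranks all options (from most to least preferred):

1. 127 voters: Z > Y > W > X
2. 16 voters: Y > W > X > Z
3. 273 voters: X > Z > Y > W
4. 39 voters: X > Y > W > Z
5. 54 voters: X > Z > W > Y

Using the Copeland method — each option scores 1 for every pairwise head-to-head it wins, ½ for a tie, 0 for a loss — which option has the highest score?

Y: beats W; loses to Z and X → score 1.
W: loses to Y, Z, and X → score 0.
Z: beats Y and W; loses to X → score 2.
X: beats Y, W, and Z → score 3.
X has the best pairwise record.

X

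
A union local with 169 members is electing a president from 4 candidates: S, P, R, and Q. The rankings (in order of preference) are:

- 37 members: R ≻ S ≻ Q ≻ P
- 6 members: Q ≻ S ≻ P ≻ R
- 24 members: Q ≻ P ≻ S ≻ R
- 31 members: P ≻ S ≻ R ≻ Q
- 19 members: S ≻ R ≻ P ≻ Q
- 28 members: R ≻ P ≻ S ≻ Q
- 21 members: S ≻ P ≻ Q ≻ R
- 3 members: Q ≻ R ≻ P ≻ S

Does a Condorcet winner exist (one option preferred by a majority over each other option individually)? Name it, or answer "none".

none

Checking pairwise contests:
P beats S 86–83.
R beats P 87–82.
S beats R 101–68.
S beats Q 136–33.
Every option loses at least one head-to-head, so there is no Condorcet winner.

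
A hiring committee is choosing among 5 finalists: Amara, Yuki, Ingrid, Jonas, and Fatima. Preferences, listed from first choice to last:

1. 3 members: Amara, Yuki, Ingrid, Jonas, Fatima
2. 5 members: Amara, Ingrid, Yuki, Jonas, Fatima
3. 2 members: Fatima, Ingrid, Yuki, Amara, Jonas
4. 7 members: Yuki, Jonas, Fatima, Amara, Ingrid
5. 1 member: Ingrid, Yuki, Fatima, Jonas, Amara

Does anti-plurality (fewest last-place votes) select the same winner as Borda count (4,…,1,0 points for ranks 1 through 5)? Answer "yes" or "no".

Anti-plurality — last-place votes: Amara 1, Yuki 0, Ingrid 7, Jonas 2, Fatima 8. Winner: Yuki.
Borda — scores: Amara 41, Yuki 54, Ingrid 31, Jonas 30, Fatima 24. Winner: Yuki.
The two methods agree.

yes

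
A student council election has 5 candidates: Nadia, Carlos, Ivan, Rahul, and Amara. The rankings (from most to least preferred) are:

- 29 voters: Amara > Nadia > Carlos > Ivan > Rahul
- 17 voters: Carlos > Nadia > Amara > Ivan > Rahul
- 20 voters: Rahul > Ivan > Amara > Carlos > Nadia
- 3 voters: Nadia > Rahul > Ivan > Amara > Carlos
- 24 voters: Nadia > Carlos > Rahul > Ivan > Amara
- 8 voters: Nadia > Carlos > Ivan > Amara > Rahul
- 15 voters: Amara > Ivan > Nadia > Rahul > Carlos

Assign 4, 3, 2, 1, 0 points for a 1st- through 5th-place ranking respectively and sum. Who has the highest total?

Nadia: 29·3 + 17·3 + 20·0 + 3·4 + 24·4 + 8·4 + 15·2 = 308
Carlos: 29·2 + 17·4 + 20·1 + 3·0 + 24·3 + 8·3 + 15·0 = 242
Ivan: 29·1 + 17·1 + 20·3 + 3·2 + 24·1 + 8·2 + 15·3 = 197
Rahul: 29·0 + 17·0 + 20·4 + 3·3 + 24·2 + 8·0 + 15·1 = 152
Amara: 29·4 + 17·2 + 20·2 + 3·1 + 24·0 + 8·1 + 15·4 = 261
Nadia has the highest Borda score (308).

Nadia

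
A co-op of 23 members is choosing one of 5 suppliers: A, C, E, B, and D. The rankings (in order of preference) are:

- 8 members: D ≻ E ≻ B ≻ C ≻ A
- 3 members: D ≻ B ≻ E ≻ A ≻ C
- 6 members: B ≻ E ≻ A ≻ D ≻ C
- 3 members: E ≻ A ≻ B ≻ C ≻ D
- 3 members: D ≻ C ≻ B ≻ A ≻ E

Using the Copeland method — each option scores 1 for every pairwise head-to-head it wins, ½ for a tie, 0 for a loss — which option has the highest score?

D

A: beats C; loses to E, B, and D → score 1.
C: loses to A, E, B, and D → score 0.
E: beats A and C; loses to B and D → score 2.
B: beats A, C, and E; loses to D → score 3.
D: beats A, C, E, and B → score 4.
D has the best pairwise record.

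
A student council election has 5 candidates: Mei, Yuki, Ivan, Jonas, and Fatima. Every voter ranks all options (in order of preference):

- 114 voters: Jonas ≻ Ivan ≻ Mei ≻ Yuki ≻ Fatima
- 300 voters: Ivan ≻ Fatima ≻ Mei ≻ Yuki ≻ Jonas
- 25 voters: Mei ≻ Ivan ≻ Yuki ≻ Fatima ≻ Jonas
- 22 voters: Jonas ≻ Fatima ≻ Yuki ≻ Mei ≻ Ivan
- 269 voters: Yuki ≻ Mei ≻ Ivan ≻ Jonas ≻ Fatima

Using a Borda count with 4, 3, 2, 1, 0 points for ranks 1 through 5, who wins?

Ivan

Mei: 114·2 + 300·2 + 25·4 + 22·1 + 269·3 = 1757
Yuki: 114·1 + 300·1 + 25·2 + 22·2 + 269·4 = 1584
Ivan: 114·3 + 300·4 + 25·3 + 22·0 + 269·2 = 2155
Jonas: 114·4 + 300·0 + 25·0 + 22·4 + 269·1 = 813
Fatima: 114·0 + 300·3 + 25·1 + 22·3 + 269·0 = 991
Ivan has the highest Borda score (2155).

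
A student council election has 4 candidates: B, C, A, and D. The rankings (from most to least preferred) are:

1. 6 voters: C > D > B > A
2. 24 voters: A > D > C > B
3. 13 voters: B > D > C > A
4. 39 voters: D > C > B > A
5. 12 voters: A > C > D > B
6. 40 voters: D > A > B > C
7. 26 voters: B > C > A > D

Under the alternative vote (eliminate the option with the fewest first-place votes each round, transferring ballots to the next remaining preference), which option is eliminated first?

Round 1: B 39, C 6, A 36, D 79. Eliminate C.

C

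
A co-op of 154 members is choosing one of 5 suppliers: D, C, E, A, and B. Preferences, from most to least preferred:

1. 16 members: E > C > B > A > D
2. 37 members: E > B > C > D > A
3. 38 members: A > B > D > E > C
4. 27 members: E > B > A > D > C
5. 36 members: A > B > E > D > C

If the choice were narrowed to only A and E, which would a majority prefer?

Voters preferring A to E: 74; preferring E to A: 80.
E wins the head-to-head.

E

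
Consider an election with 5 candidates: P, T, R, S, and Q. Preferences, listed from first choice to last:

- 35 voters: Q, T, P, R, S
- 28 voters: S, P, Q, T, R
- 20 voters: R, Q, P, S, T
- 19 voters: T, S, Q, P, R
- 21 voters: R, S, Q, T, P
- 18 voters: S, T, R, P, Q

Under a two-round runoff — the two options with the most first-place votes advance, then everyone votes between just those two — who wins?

Round 1 first-place votes: P 0, T 19, R 41, S 46, Q 35.
S and R advance.
Runoff: S is preferred to R by 65 voters; R by 76.
R wins the runoff.

R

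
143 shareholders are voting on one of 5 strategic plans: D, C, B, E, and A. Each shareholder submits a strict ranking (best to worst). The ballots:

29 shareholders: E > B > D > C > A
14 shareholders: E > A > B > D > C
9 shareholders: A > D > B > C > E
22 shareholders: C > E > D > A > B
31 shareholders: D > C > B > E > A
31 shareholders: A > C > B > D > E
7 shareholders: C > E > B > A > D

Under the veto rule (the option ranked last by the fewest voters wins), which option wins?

D

Last-place votes: D 7, C 14, B 22, E 40, A 60.
D is ranked last by the fewest voters, so D wins.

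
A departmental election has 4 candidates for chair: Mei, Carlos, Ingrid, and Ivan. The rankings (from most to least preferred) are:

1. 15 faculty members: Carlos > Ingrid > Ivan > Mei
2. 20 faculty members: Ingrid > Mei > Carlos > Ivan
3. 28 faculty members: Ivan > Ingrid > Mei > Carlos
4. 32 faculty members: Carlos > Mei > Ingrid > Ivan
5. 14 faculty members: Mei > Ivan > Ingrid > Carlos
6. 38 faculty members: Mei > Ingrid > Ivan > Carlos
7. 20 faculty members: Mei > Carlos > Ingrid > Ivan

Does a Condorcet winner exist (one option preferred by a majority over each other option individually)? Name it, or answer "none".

Mei

Mei vs Carlos: 120–47 for Mei.
Mei vs Ingrid: 104–63 for Mei.
Mei vs Ivan: 124–43 for Mei.
Mei beats every other option head-to-head.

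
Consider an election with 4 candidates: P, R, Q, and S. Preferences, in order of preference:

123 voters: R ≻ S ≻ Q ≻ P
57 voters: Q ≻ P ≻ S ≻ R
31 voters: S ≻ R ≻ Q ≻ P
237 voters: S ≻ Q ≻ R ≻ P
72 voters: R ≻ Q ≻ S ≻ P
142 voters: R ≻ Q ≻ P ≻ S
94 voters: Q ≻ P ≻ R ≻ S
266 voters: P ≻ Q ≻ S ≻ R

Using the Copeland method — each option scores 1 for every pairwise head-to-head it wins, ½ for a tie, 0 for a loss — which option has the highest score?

P: beats S; loses to R and Q → score 1.
R: beats P; loses to Q and S → score 1.
Q: beats P, R, and S → score 3.
S: beats R; loses to P and Q → score 1.
Q has the best pairwise record.

Q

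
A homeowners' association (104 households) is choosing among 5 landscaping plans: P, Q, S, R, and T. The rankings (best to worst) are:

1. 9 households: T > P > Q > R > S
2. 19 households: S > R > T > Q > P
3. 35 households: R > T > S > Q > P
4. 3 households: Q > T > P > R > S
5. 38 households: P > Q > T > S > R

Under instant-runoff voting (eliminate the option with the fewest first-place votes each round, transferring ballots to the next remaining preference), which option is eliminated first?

Round 1: P 38, Q 3, S 19, R 35, T 9. Eliminate Q.

Q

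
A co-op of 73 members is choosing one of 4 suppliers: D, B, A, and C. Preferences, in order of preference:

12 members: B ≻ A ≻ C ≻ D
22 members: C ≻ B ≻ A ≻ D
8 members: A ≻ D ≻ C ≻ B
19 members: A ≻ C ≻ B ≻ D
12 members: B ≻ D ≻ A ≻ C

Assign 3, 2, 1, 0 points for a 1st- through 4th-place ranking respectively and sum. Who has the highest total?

A

D: 12·0 + 22·0 + 8·2 + 19·0 + 12·2 = 40
B: 12·3 + 22·2 + 8·0 + 19·1 + 12·3 = 135
A: 12·2 + 22·1 + 8·3 + 19·3 + 12·1 = 139
C: 12·1 + 22·3 + 8·1 + 19·2 + 12·0 = 124
A has the highest Borda score (139).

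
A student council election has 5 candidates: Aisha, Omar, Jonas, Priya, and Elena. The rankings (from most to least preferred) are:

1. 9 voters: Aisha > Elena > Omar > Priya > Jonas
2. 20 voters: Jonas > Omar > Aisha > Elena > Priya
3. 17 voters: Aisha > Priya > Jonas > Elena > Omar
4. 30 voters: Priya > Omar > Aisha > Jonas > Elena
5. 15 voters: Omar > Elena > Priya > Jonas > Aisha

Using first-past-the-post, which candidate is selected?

Priya

First-place votes: Aisha 26, Omar 15, Jonas 20, Priya 30, Elena 0.
Priya has the most first-place votes.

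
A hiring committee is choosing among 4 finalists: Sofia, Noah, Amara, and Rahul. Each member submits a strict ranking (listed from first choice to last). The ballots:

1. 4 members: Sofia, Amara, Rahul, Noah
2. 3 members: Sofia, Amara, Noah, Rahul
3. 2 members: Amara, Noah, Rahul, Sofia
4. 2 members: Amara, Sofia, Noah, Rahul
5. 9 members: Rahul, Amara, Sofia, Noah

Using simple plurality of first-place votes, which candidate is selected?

First-place votes: Sofia 7, Noah 0, Amara 4, Rahul 9.
Rahul has the most first-place votes.

Rahul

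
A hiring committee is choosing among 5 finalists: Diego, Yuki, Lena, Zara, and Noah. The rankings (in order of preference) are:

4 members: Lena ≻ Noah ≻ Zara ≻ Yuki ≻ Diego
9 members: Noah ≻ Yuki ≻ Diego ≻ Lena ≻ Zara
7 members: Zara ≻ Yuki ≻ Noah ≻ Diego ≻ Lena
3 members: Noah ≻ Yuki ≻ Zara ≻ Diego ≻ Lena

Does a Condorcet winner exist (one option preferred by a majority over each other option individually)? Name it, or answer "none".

Noah vs Diego: 23–0 for Noah.
Noah vs Yuki: 16–7 for Noah.
Noah vs Lena: 19–4 for Noah.
Noah vs Zara: 16–7 for Noah.
Noah beats every other option head-to-head.

Noah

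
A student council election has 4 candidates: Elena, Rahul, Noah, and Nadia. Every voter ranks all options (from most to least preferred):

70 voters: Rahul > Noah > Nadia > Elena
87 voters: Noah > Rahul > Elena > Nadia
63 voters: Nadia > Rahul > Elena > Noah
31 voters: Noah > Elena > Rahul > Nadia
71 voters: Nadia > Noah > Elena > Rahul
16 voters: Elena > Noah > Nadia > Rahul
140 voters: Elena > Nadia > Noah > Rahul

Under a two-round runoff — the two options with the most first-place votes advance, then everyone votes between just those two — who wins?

Round 1 first-place votes: Elena 156, Rahul 70, Noah 118, Nadia 134.
Elena and Nadia advance.
Runoff: Elena is preferred to Nadia by 274 voters; Nadia by 204.
Elena wins the runoff.

Elena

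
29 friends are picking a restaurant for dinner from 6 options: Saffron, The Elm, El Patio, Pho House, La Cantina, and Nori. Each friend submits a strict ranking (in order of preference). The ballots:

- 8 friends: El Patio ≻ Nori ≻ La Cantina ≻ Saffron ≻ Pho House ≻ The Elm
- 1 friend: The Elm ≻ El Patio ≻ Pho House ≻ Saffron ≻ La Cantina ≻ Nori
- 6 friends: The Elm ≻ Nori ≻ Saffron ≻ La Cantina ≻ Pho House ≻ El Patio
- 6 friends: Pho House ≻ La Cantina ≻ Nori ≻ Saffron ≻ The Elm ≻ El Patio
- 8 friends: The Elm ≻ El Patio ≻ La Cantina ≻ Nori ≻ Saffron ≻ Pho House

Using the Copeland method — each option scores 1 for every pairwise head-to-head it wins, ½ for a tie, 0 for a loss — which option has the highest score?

Saffron: beats Pho House; loses to The Elm, El Patio, La Cantina, and Nori → score 1.
The Elm: beats Saffron, El Patio, Pho House, La Cantina, and Nori → score 5.
El Patio: beats Saffron, Pho House, La Cantina, and Nori; loses to The Elm → score 4.
Pho House: loses to Saffron, The Elm, El Patio, La Cantina, and Nori → score 0.
La Cantina: beats Saffron, Pho House, and Nori; loses to The Elm and El Patio → score 3.
Nori: beats Saffron and Pho House; loses to The Elm, El Patio, and La Cantina → score 2.
The Elm has the best pairwise record.

The Elm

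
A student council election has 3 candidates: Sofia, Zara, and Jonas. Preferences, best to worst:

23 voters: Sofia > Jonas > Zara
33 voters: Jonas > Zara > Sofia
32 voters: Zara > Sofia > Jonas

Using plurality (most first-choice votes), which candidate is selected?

First-place votes: Sofia 23, Zara 32, Jonas 33.
Jonas has the most first-place votes.

Jonas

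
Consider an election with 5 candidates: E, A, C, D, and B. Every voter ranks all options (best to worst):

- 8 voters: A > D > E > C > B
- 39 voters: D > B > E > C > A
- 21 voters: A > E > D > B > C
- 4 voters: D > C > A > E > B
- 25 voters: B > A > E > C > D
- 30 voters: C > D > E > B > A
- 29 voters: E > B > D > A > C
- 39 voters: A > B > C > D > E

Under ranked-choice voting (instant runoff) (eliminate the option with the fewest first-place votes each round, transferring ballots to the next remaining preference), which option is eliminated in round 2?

E

Round 1: E 29, A 68, C 30, D 43, B 25. Eliminate B.
Round 2: E 29, A 93, C 30, D 43. Eliminate E.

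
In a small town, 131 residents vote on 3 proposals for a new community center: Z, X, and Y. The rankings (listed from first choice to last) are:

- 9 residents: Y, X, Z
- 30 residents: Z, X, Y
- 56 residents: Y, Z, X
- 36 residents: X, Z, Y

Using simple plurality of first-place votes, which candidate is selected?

Y

First-place votes: Z 30, X 36, Y 65.
Y has the most first-place votes.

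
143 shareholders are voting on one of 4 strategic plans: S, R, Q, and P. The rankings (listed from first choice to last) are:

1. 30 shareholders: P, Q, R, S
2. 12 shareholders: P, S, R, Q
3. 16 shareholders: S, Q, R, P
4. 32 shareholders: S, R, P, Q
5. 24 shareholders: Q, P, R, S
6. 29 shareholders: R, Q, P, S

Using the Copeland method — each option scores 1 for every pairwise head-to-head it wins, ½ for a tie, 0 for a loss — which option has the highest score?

S: loses to R, Q, and P → score 0.
R: beats S, Q, and P → score 3.
Q: beats S; loses to R and P → score 1.
P: beats S and Q; loses to R → score 2.
R has the best pairwise record.

R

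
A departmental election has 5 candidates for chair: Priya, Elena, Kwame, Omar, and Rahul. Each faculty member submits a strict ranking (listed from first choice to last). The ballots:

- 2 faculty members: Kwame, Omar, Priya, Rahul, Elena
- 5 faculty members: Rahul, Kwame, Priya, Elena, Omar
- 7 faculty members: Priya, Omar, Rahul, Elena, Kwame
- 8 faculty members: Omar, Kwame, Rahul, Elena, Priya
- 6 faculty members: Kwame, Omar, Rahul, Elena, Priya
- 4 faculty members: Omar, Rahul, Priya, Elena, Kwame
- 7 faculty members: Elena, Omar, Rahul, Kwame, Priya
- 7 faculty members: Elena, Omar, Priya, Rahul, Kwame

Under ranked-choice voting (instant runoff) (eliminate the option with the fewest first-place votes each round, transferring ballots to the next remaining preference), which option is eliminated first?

Rahul

Round 1: Priya 7, Elena 14, Kwame 8, Omar 12, Rahul 5. Eliminate Rahul.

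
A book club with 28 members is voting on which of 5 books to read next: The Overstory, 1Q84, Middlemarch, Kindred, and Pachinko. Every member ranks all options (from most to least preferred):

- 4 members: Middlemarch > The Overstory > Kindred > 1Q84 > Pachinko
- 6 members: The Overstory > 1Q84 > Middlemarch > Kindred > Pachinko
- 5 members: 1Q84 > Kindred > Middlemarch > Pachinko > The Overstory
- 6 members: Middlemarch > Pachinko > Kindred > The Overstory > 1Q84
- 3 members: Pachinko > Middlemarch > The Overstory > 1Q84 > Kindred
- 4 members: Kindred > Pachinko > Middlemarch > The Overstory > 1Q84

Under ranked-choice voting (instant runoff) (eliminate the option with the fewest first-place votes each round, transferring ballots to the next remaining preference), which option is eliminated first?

Pachinko

Round 1: The Overstory 6, 1Q84 5, Middlemarch 10, Kindred 4, Pachinko 3. Eliminate Pachinko.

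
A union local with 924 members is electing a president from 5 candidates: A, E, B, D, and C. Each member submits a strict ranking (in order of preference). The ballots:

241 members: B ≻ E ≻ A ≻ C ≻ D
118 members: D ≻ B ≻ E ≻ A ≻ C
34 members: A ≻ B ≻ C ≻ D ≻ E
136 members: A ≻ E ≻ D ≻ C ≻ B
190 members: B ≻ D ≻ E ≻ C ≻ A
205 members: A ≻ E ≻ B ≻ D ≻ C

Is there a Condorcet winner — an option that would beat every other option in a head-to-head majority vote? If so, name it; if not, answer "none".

B

B vs A: 549–375 for B.
B vs E: 583–341 for B.
B vs D: 670–254 for B.
B vs C: 788–136 for B.
B beats every other option head-to-head.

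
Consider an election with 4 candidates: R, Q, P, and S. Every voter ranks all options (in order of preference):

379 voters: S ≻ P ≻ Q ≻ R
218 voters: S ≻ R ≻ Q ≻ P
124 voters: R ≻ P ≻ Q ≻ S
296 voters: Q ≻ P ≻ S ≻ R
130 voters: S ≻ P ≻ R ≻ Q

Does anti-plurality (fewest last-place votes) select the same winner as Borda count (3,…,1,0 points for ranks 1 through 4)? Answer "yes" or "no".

Anti-plurality — last-place votes: R 675, Q 130, P 218, S 124. Winner: S.
Borda — scores: R 938, Q 1609, P 1858, S 2477. Winner: S.
The two methods agree.

yes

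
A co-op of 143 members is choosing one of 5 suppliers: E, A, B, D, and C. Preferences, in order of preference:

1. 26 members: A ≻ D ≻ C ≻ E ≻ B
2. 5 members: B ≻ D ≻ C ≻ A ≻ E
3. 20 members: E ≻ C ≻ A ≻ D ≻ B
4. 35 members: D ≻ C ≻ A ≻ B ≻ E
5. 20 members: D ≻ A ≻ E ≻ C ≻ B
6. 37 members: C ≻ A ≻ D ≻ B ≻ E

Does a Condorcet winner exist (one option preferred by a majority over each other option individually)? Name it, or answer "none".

none

Checking pairwise contests:
A beats E 123–20.
C beats A 97–46.
A beats B 138–5.
A beats D 83–60.
D beats C 86–57.
Every option loses at least one head-to-head, so there is no Condorcet winner.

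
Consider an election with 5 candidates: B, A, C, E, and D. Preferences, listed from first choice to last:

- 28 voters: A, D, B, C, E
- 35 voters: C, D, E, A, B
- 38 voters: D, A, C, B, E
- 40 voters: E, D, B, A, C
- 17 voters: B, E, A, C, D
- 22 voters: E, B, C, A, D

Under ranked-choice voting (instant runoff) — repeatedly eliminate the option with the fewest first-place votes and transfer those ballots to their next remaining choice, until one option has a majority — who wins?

D

Round 1: B 17, A 28, C 35, E 62, D 38. Eliminate B.
Round 2: A 28, C 35, E 79, D 38. Eliminate A.
Round 3: C 35, E 79, D 66. Eliminate C.
Round 4: E 79, D 101. D has a majority.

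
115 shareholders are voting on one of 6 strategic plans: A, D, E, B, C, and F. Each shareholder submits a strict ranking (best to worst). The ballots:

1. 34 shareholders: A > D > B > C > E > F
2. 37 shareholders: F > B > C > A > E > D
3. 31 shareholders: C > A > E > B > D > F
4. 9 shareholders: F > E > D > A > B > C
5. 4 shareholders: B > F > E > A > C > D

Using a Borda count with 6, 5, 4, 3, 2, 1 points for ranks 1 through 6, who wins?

A: 34·6 + 37·3 + 31·5 + 9·3 + 4·3 = 509
D: 34·5 + 37·1 + 31·2 + 9·4 + 4·1 = 309
E: 34·2 + 37·2 + 31·4 + 9·5 + 4·4 = 327
B: 34·4 + 37·5 + 31·3 + 9·2 + 4·6 = 456
C: 34·3 + 37·4 + 31·6 + 9·1 + 4·2 = 453
F: 34·1 + 37·6 + 31·1 + 9·6 + 4·5 = 361
A has the highest Borda score (509).

A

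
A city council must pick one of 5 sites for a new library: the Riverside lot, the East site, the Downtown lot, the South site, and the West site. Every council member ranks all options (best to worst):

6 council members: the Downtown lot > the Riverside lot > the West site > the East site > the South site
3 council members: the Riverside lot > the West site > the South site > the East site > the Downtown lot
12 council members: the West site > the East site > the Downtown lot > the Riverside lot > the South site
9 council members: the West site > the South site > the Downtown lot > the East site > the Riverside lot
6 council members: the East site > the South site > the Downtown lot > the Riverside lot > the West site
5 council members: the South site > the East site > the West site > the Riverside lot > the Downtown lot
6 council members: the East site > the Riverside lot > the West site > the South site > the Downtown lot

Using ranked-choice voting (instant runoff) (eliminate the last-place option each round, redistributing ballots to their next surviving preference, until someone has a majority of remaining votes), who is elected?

the West site

Round 1: the Riverside lot 3, the East site 12, the Downtown lot 6, the South site 5, the West site 21. Eliminate the Riverside lot.
Round 2: the East site 12, the Downtown lot 6, the South site 5, the West site 24. The West site has a majority.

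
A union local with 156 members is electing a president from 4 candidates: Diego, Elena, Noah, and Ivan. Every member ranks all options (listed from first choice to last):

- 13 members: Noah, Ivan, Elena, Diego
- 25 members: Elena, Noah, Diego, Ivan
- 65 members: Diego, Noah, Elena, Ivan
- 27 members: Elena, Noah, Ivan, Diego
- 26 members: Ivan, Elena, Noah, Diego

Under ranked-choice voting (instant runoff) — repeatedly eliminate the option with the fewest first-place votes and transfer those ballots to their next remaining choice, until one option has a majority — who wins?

Elena

Round 1: Diego 65, Elena 52, Noah 13, Ivan 26. Eliminate Noah.
Round 2: Diego 65, Elena 52, Ivan 39. Eliminate Ivan.
Round 3: Diego 65, Elena 91. Elena has a majority.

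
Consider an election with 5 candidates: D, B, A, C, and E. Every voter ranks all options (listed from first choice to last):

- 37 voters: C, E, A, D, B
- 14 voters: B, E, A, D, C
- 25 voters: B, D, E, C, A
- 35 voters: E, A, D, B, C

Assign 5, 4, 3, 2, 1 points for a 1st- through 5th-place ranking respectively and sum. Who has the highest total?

E

D: 37·2 + 14·2 + 25·4 + 35·3 = 307
B: 37·1 + 14·5 + 25·5 + 35·2 = 302
A: 37·3 + 14·3 + 25·1 + 35·4 = 318
C: 37·5 + 14·1 + 25·2 + 35·1 = 284
E: 37·4 + 14·4 + 25·3 + 35·5 = 454
E has the highest Borda score (454).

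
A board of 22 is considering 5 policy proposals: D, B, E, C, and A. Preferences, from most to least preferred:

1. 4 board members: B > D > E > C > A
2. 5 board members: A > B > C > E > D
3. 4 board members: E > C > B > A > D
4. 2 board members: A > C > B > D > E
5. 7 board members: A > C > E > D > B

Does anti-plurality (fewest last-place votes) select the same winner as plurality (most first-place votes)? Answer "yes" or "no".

Anti-plurality — last-place votes: D 9, B 7, E 2, C 0, A 4. Winner: C.
Plurality — first-place votes: D 0, B 4, E 4, C 0, A 14. Winner: A.
The two methods disagree.

no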